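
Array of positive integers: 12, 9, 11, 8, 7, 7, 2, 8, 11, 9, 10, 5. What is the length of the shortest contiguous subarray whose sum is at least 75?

Extend right; whenever the sum reaches 75, record the length and shrink from the left:
add 12: running sum 12 < 75
add 9: running sum 21 < 75
add 11: running sum 32 < 75
add 8: running sum 40 < 75
add 7: running sum 47 < 75
add 7: running sum 54 < 75
add 2: running sum 56 < 75
add 8: running sum 64 < 75
end 8: [12, 9, 11, 8, 7, 7, 2, 8, 11] sum 75, len 9
end 9: [12, 9, 11, 8, 7, 7, 2, 8, 11, 9] sum 84, len 10
end 10: [9, 11, 8, 7, 7, 2, 8, 11, 9, 10] sum 82, len 10
end 11: [11, 8, 7, 7, 2, 8, 11, 9, 10, 5] sum 78, len 10
Shortest qualifying length: 9.

9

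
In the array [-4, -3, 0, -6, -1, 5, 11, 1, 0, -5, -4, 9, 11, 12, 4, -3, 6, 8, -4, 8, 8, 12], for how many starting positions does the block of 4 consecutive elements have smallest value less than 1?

-4 -3 0 -6 → min -6  < 1 ✓
-3 0 -6 -1 → min -6  < 1 ✓
0 -6 -1 5 → min -6  < 1 ✓
-6 -1 5 11 → min -6  < 1 ✓
-1 5 11 1 → min -1  < 1 ✓
5 11 1 0 → min 0  < 1 ✓
11 1 0 -5 → min -5  < 1 ✓
1 0 -5 -4 → min -5  < 1 ✓
0 -5 -4 9 → min -5  < 1 ✓
-5 -4 9 11 → min -5  < 1 ✓
-4 9 11 12 → min -4  < 1 ✓
9 11 12 4 → min 4
11 12 4 -3 → min -3  < 1 ✓
12 4 -3 6 → min -3  < 1 ✓
4 -3 6 8 → min -3  < 1 ✓
-3 6 8 -4 → min -4  < 1 ✓
6 8 -4 8 → min -4  < 1 ✓
8 -4 8 8 → min -4  < 1 ✓
-4 8 8 12 → min -4  < 1 ✓
18 windows satisfy the condition.

18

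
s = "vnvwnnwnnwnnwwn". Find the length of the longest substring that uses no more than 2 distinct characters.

Extend right; when distinct count exceeds 2, shrink from the left:
add v: window [v] (1 distinct), len 1
add n: window [v, n] (2 distinct), len 2
add v: window [v, n, v] (2 distinct), len 3
add w: window [v, w] (2 distinct), len 2
add n: window [w, n] (2 distinct), len 2
add n: window [w, n, n] (2 distinct), len 3
add w: window [w, n, n, w] (2 distinct), len 4
add n: window [w, n, n, w, n] (2 distinct), len 5
add n: window [w, n, n, w, n, n] (2 distinct), len 6
add w: window [w, n, n, w, n, n, w] (2 distinct), len 7
add n: window [w, n, n, w, n, n, w, n] (2 distinct), len 8
add n: window [w, n, n, w, n, n, w, n, n] (2 distinct), len 9
add w: window [w, n, n, w, n, n, w, n, n, w] (2 distinct), len 10
add w: window [w, n, n, w, n, n, w, n, n, w, w] (2 distinct), len 11
add n: window [w, n, n, w, n, n, w, n, n, w, w, n] (2 distinct), len 12
Longest length with ≤2 distinct: 12.

12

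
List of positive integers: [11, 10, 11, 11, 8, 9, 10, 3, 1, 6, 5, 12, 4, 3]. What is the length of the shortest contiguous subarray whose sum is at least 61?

7

add 11: running sum 11 < 61
add 10: running sum 21 < 61
add 11: running sum 32 < 61
add 11: running sum 43 < 61
add 8: running sum 51 < 61
add 9: running sum 60 < 61
end 6: [11, 10, 11, 11, 8, 9, 10] sum 70, len 7
end 7: [10, 11, 11, 8, 9, 10, 3] sum 62, len 7
end 8: [10, 11, 11, 8, 9, 10, 3, 1] sum 63, len 8
end 9: [10, 11, 11, 8, 9, 10, 3, 1, 6] sum 69, len 9
end 10: [11, 11, 8, 9, 10, 3, 1, 6, 5] sum 64, len 9
end 11: [11, 8, 9, 10, 3, 1, 6, 5, 12] sum 65, len 9
end 12: [11, 8, 9, 10, 3, 1, 6, 5, 12, 4] sum 69, len 10
end 13: [8, 9, 10, 3, 1, 6, 5, 12, 4, 3] sum 61, len 10
Shortest qualifying length: 7.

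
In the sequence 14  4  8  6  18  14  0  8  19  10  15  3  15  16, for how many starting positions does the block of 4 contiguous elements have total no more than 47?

(14, 4, 8, 6) → sum 32  ≤ 47 ✓
(4, 8, 6, 18) → sum 36  ≤ 47 ✓
(8, 6, 18, 14) → sum 46  ≤ 47 ✓
(6, 18, 14, 0) → sum 38  ≤ 47 ✓
(18, 14, 0, 8) → sum 40  ≤ 47 ✓
(14, 0, 8, 19) → sum 41  ≤ 47 ✓
(0, 8, 19, 10) → sum 37  ≤ 47 ✓
(8, 19, 10, 15) → sum 52
(19, 10, 15, 3) → sum 47  ≤ 47 ✓
(10, 15, 3, 15) → sum 43  ≤ 47 ✓
(15, 3, 15, 16) → sum 49
9 windows satisfy the condition.

9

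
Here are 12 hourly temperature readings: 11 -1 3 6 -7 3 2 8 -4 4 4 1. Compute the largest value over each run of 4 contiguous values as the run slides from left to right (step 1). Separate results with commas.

[11, -1, 3, 6] → max 11
[-1, 3, 6, -7] → max 6
[3, 6, -7, 3] → max 6
[6, -7, 3, 2] → max 6
[-7, 3, 2, 8] → max 8
[3, 2, 8, -4] → max 8
[2, 8, -4, 4] → max 8
[8, -4, 4, 4] → max 8
[-4, 4, 4, 1] → max 4

11, 6, 6, 6, 8, 8, 8, 8, 4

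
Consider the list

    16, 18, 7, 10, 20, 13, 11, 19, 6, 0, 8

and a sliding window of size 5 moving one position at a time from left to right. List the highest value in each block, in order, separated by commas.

Sliding a size-5 window across the 11 values:
16 18 7 10 20 → max 20
18 7 10 20 13 → max 20
7 10 20 13 11 → max 20
10 20 13 11 19 → max 20
20 13 11 19 6 → max 20
13 11 19 6 0 → max 19
11 19 6 0 8 → max 19

20, 20, 20, 20, 20, 19, 19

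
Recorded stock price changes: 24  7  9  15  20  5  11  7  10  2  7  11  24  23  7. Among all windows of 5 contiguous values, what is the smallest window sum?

35

(24, 7, 9, 15, 20) → sum 75
(7, 9, 15, 20, 5) → sum 56
(9, 15, 20, 5, 11) → sum 60
(15, 20, 5, 11, 7) → sum 58
(20, 5, 11, 7, 10) → sum 53
(5, 11, 7, 10, 2) → sum 35
(11, 7, 10, 2, 7) → sum 37
(7, 10, 2, 7, 11) → sum 37
(10, 2, 7, 11, 24) → sum 54
(2, 7, 11, 24, 23) → sum 67
(7, 11, 24, 23, 7) → sum 72
Smallest of these is 35.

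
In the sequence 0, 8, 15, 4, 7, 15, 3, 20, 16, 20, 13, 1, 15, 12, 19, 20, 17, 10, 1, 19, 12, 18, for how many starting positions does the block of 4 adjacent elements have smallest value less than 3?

9

0 8 15 4 → min 0  < 3 ✓
8 15 4 7 → min 4
15 4 7 15 → min 4
4 7 15 3 → min 3
7 15 3 20 → min 3
15 3 20 16 → min 3
3 20 16 20 → min 3
20 16 20 13 → min 13
16 20 13 1 → min 1  < 3 ✓
20 13 1 15 → min 1  < 3 ✓
13 1 15 12 → min 1  < 3 ✓
1 15 12 19 → min 1  < 3 ✓
15 12 19 20 → min 12
12 19 20 17 → min 12
19 20 17 10 → min 10
20 17 10 1 → min 1  < 3 ✓
17 10 1 19 → min 1  < 3 ✓
10 1 19 12 → min 1  < 3 ✓
1 19 12 18 → min 1  < 3 ✓
9 windows satisfy the condition.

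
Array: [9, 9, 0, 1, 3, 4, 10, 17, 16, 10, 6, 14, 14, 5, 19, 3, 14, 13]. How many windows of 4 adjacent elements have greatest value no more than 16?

7

[9, 9, 0, 1] → max 9  ≤ 16 ✓
[9, 0, 1, 3] → max 9  ≤ 16 ✓
[0, 1, 3, 4] → max 4  ≤ 16 ✓
[1, 3, 4, 10] → max 10  ≤ 16 ✓
[3, 4, 10, 17] → max 17
[4, 10, 17, 16] → max 17
[10, 17, 16, 10] → max 17
[17, 16, 10, 6] → max 17
[16, 10, 6, 14] → max 16  ≤ 16 ✓
[10, 6, 14, 14] → max 14  ≤ 16 ✓
[6, 14, 14, 5] → max 14  ≤ 16 ✓
[14, 14, 5, 19] → max 19
[14, 5, 19, 3] → max 19
[5, 19, 3, 14] → max 19
[19, 3, 14, 13] → max 19
7 windows satisfy the condition.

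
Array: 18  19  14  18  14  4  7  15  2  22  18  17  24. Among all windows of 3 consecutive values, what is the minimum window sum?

Each size-3 window and its sum:
18 19 14 → sum 51
19 14 18 → sum 51
14 18 14 → sum 46
18 14 4 → sum 36
14 4 7 → sum 25
4 7 15 → sum 26
7 15 2 → sum 24
15 2 22 → sum 39
2 22 18 → sum 42
22 18 17 → sum 57
18 17 24 → sum 59
Minimum of these is 24.

24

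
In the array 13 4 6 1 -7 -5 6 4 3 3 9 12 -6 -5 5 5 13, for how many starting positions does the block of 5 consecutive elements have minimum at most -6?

10

13 4 6 1 -7 → min -7  ≤ -6 ✓
4 6 1 -7 -5 → min -7  ≤ -6 ✓
6 1 -7 -5 6 → min -7  ≤ -6 ✓
1 -7 -5 6 4 → min -7  ≤ -6 ✓
-7 -5 6 4 3 → min -7  ≤ -6 ✓
-5 6 4 3 3 → min -5
6 4 3 3 9 → min 3
4 3 3 9 12 → min 3
3 3 9 12 -6 → min -6  ≤ -6 ✓
3 9 12 -6 -5 → min -6  ≤ -6 ✓
9 12 -6 -5 5 → min -6  ≤ -6 ✓
12 -6 -5 5 5 → min -6  ≤ -6 ✓
-6 -5 5 5 13 → min -6  ≤ -6 ✓
10 windows satisfy the condition.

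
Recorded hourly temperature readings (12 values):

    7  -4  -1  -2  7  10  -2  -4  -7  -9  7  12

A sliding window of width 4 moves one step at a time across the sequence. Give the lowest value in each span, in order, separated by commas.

-4, -4, -2, -2, -4, -7, -9, -9, -9

[7, -4, -1, -2] → min -4
[-4, -1, -2, 7] → min -4
[-1, -2, 7, 10] → min -2
[-2, 7, 10, -2] → min -2
[7, 10, -2, -4] → min -4
[10, -2, -4, -7] → min -7
[-2, -4, -7, -9] → min -9
[-4, -7, -9, 7] → min -9
[-7, -9, 7, 12] → min -9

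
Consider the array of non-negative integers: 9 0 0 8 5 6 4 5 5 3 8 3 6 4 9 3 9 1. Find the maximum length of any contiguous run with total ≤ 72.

15

add 9: [9] sum 9, len 1
add 0: [9, 0] sum 9, len 2
add 0: [9, 0, 0] sum 9, len 3
add 8: [9, 0, 0, 8] sum 17, len 4
add 5: [9, 0, 0, 8, 5] sum 22, len 5
add 6: [9, 0, 0, 8, 5, 6] sum 28, len 6
add 4: [9, 0, 0, 8, 5, 6, 4] sum 32, len 7
add 5: [9, 0, 0, 8, 5, 6, 4, 5] sum 37, len 8
add 5: [9, 0, 0, 8, 5, 6, 4, 5, 5] sum 42, len 9
add 3: [9, 0, 0, 8, 5, 6, 4, 5, 5, 3] sum 45, len 10
add 8: [9, 0, 0, 8, 5, 6, 4, 5, 5, 3, 8] sum 53, len 11
add 3: [9, 0, 0, 8, 5, 6, 4, 5, 5, 3, 8, 3] sum 56, len 12
add 6: [9, 0, 0, 8, 5, 6, 4, 5, 5, 3, 8, 3, 6] sum 62, len 13
add 4: [9, 0, 0, 8, 5, 6, 4, 5, 5, 3, 8, 3, 6, 4] sum 66, len 14
add 9: [0, 0, 8, 5, 6, 4, 5, 5, 3, 8, 3, 6, 4, 9] sum 66, len 14
add 3: [0, 0, 8, 5, 6, 4, 5, 5, 3, 8, 3, 6, 4, 9, 3] sum 69, len 15
add 9: [5, 6, 4, 5, 5, 3, 8, 3, 6, 4, 9, 3, 9] sum 70, len 13
add 1: [5, 6, 4, 5, 5, 3, 8, 3, 6, 4, 9, 3, 9, 1] sum 71, len 14
Longest length seen: 15.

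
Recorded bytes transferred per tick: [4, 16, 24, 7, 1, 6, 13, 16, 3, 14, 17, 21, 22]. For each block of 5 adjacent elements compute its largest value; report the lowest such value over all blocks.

[4, 16, 24, 7, 1] → max 24
[16, 24, 7, 1, 6] → max 24
[24, 7, 1, 6, 13] → max 24
[7, 1, 6, 13, 16] → max 16
[1, 6, 13, 16, 3] → max 16
[6, 13, 16, 3, 14] → max 16
[13, 16, 3, 14, 17] → max 17
[16, 3, 14, 17, 21] → max 21
[3, 14, 17, 21, 22] → max 22
Lowest of these is 16.

16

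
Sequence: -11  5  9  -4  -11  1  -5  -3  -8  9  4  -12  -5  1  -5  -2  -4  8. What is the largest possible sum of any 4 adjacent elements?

2

[-11, 5, 9, -4] → sum -1
[5, 9, -4, -11] → sum -1
[9, -4, -11, 1] → sum -5
[-4, -11, 1, -5] → sum -19
[-11, 1, -5, -3] → sum -18
[1, -5, -3, -8] → sum -15
[-5, -3, -8, 9] → sum -7
[-3, -8, 9, 4] → sum 2
[-8, 9, 4, -12] → sum -7
[9, 4, -12, -5] → sum -4
[4, -12, -5, 1] → sum -12
[-12, -5, 1, -5] → sum -21
[-5, 1, -5, -2] → sum -11
[1, -5, -2, -4] → sum -10
[-5, -2, -4, 8] → sum -3
Largest of these is 2.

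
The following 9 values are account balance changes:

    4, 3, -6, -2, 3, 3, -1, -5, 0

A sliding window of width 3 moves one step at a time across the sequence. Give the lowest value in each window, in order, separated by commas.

(4, 3, -6) → min -6
(3, -6, -2) → min -6
(-6, -2, 3) → min -6
(-2, 3, 3) → min -2
(3, 3, -1) → min -1
(3, -1, -5) → min -5
(-1, -5, 0) → min -5

-6, -6, -6, -2, -1, -5, -5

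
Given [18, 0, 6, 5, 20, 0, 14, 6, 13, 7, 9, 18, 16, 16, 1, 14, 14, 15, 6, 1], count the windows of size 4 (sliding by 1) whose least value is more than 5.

6

18 0 6 5 → min 0
0 6 5 20 → min 0
6 5 20 0 → min 0
5 20 0 14 → min 0
20 0 14 6 → min 0
0 14 6 13 → min 0
14 6 13 7 → min 6  > 5 ✓
6 13 7 9 → min 6  > 5 ✓
13 7 9 18 → min 7  > 5 ✓
7 9 18 16 → min 7  > 5 ✓
9 18 16 16 → min 9  > 5 ✓
18 16 16 1 → min 1
16 16 1 14 → min 1
16 1 14 14 → min 1
1 14 14 15 → min 1
14 14 15 6 → min 6  > 5 ✓
14 15 6 1 → min 1
6 windows satisfy the condition.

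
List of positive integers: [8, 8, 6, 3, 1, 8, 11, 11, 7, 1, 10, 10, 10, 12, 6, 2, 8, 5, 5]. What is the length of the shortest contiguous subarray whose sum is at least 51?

7

add 8: running sum 8 < 51
add 8: running sum 16 < 51
add 6: running sum 22 < 51
add 3: running sum 25 < 51
add 1: running sum 26 < 51
add 8: running sum 34 < 51
add 11: running sum 45 < 51
end 7: [8, 8, 6, 3, 1, 8, 11, 11] sum 56, len 8
end 8: [8, 6, 3, 1, 8, 11, 11, 7] sum 55, len 8
end 9: [8, 6, 3, 1, 8, 11, 11, 7, 1] sum 56, len 9
end 10: [3, 1, 8, 11, 11, 7, 1, 10] sum 52, len 8
end 11: [8, 11, 11, 7, 1, 10, 10] sum 58, len 7
end 12: [11, 11, 7, 1, 10, 10, 10] sum 60, len 7
end 13: [11, 7, 1, 10, 10, 10, 12] sum 61, len 7
end 14: [7, 1, 10, 10, 10, 12, 6] sum 56, len 7
end 15: [1, 10, 10, 10, 12, 6, 2] sum 51, len 7
end 16: [10, 10, 10, 12, 6, 2, 8] sum 58, len 7
end 17: [10, 10, 12, 6, 2, 8, 5] sum 53, len 7
end 18: [10, 10, 12, 6, 2, 8, 5, 5] sum 58, len 8
Shortest qualifying length: 7.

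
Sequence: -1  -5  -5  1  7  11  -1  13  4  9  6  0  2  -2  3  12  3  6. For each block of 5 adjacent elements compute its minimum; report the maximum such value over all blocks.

0

Window mins for each of the 14 positions:
[-1, -5, -5, 1, 7] → min -5
[-5, -5, 1, 7, 11] → min -5
[-5, 1, 7, 11, -1] → min -5
[1, 7, 11, -1, 13] → min -1
[7, 11, -1, 13, 4] → min -1
[11, -1, 13, 4, 9] → min -1
[-1, 13, 4, 9, 6] → min -1
[13, 4, 9, 6, 0] → min 0
[4, 9, 6, 0, 2] → min 0
[9, 6, 0, 2, -2] → min -2
[6, 0, 2, -2, 3] → min -2
[0, 2, -2, 3, 12] → min -2
[2, -2, 3, 12, 3] → min -2
[-2, 3, 12, 3, 6] → min -2
Maximum of these is 0.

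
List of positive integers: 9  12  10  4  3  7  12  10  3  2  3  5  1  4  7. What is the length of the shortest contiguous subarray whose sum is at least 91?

add 9: running sum 9 < 91
add 12: running sum 21 < 91
add 10: running sum 31 < 91
add 4: running sum 35 < 91
add 3: running sum 38 < 91
add 7: running sum 45 < 91
add 12: running sum 57 < 91
add 10: running sum 67 < 91
add 3: running sum 70 < 91
add 2: running sum 72 < 91
add 3: running sum 75 < 91
add 5: running sum 80 < 91
add 1: running sum 81 < 91
add 4: running sum 85 < 91
add 7: shortest ending here [9, 12, 10, 4, 3, 7, 12, 10, 3, 2, 3, 5, 1, 4, 7] sum 92, len 15
Shortest qualifying length: 15.

15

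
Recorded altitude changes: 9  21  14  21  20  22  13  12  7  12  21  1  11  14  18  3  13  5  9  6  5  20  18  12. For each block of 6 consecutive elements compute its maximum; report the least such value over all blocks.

13

(9, 21, 14, 21, 20, 22) → max 22
(21, 14, 21, 20, 22, 13) → max 22
(14, 21, 20, 22, 13, 12) → max 22
(21, 20, 22, 13, 12, 7) → max 22
(20, 22, 13, 12, 7, 12) → max 22
(22, 13, 12, 7, 12, 21) → max 22
(13, 12, 7, 12, 21, 1) → max 21
(12, 7, 12, 21, 1, 11) → max 21
(7, 12, 21, 1, 11, 14) → max 21
(12, 21, 1, 11, 14, 18) → max 21
(21, 1, 11, 14, 18, 3) → max 21
(1, 11, 14, 18, 3, 13) → max 18
(11, 14, 18, 3, 13, 5) → max 18
(14, 18, 3, 13, 5, 9) → max 18
(18, 3, 13, 5, 9, 6) → max 18
(3, 13, 5, 9, 6, 5) → max 13
(13, 5, 9, 6, 5, 20) → max 20
(5, 9, 6, 5, 20, 18) → max 20
(9, 6, 5, 20, 18, 12) → max 20
Least of these is 13.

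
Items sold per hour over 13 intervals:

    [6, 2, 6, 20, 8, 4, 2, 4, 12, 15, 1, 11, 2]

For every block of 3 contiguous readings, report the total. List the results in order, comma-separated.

[6, 2, 6] → sum 14
[2, 6, 20] → sum 28
[6, 20, 8] → sum 34
[20, 8, 4] → sum 32
[8, 4, 2] → sum 14
[4, 2, 4] → sum 10
[2, 4, 12] → sum 18
[4, 12, 15] → sum 31
[12, 15, 1] → sum 28
[15, 1, 11] → sum 27
[1, 11, 2] → sum 14

14, 28, 34, 32, 14, 10, 18, 31, 28, 27, 14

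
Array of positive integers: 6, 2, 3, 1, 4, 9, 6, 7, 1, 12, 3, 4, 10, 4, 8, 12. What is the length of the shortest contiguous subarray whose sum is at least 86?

15

Extend right; whenever the sum reaches 86, record the length and shrink from the left:
add 6: running sum 6 < 86
add 2: running sum 8 < 86
add 3: running sum 11 < 86
add 1: running sum 12 < 86
add 4: running sum 16 < 86
add 9: running sum 25 < 86
add 6: running sum 31 < 86
add 7: running sum 38 < 86
add 1: running sum 39 < 86
add 12: running sum 51 < 86
add 3: running sum 54 < 86
add 4: running sum 58 < 86
add 10: running sum 68 < 86
add 4: running sum 72 < 86
add 8: running sum 80 < 86
add 12: shortest ending here [2, 3, 1, 4, 9, 6, 7, 1, 12, 3, 4, 10, 4, 8, 12] sum 86, len 15
Shortest qualifying length: 15.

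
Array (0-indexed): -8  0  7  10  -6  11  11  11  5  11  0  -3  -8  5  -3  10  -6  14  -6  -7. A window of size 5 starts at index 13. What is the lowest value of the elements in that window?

-6

Elements at indices 13..17: 5, -3, 10, -6, 14
min(5, -3, 10, -6, 14) = -6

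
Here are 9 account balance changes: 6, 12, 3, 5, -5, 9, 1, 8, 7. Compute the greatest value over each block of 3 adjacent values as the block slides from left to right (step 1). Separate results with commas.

12, 12, 5, 9, 9, 9, 8

6 12 3 → max 12
12 3 5 → max 12
3 5 -5 → max 5
5 -5 9 → max 9
-5 9 1 → max 9
9 1 8 → max 9
1 8 7 → max 8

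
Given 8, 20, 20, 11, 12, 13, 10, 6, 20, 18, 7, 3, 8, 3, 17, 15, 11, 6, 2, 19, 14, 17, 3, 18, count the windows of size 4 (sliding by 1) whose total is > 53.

4

(8, 20, 20, 11) → sum 59  > 53 ✓
(20, 20, 11, 12) → sum 63  > 53 ✓
(20, 11, 12, 13) → sum 56  > 53 ✓
(11, 12, 13, 10) → sum 46
(12, 13, 10, 6) → sum 41
(13, 10, 6, 20) → sum 49
(10, 6, 20, 18) → sum 54  > 53 ✓
(6, 20, 18, 7) → sum 51
(20, 18, 7, 3) → sum 48
(18, 7, 3, 8) → sum 36
(7, 3, 8, 3) → sum 21
(3, 8, 3, 17) → sum 31
(8, 3, 17, 15) → sum 43
(3, 17, 15, 11) → sum 46
(17, 15, 11, 6) → sum 49
(15, 11, 6, 2) → sum 34
(11, 6, 2, 19) → sum 38
(6, 2, 19, 14) → sum 41
(2, 19, 14, 17) → sum 52
(19, 14, 17, 3) → sum 53
(14, 17, 3, 18) → sum 52
4 windows satisfy the condition.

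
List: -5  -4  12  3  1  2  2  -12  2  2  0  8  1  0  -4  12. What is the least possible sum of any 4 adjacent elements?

(-5, -4, 12, 3) → sum 6
(-4, 12, 3, 1) → sum 12
(12, 3, 1, 2) → sum 18
(3, 1, 2, 2) → sum 8
(1, 2, 2, -12) → sum -7
(2, 2, -12, 2) → sum -6
(2, -12, 2, 2) → sum -6
(-12, 2, 2, 0) → sum -8
(2, 2, 0, 8) → sum 12
(2, 0, 8, 1) → sum 11
(0, 8, 1, 0) → sum 9
(8, 1, 0, -4) → sum 5
(1, 0, -4, 12) → sum 9
Least of these is -8.

-8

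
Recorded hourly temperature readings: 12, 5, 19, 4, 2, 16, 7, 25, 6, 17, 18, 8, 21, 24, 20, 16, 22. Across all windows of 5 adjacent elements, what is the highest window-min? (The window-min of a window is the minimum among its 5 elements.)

(12, 5, 19, 4, 2) → min 2
(5, 19, 4, 2, 16) → min 2
(19, 4, 2, 16, 7) → min 2
(4, 2, 16, 7, 25) → min 2
(2, 16, 7, 25, 6) → min 2
(16, 7, 25, 6, 17) → min 6
(7, 25, 6, 17, 18) → min 6
(25, 6, 17, 18, 8) → min 6
(6, 17, 18, 8, 21) → min 6
(17, 18, 8, 21, 24) → min 8
(18, 8, 21, 24, 20) → min 8
(8, 21, 24, 20, 16) → min 8
(21, 24, 20, 16, 22) → min 16
Highest of these is 16.

16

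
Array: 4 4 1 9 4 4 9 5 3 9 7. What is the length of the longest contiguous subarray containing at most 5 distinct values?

10

[4] 1 distinct, len 1
[4, 4] 1 distinct, len 2
[4, 4, 1] 2 distinct, len 3
[4, 4, 1, 9] 3 distinct, len 4
[4, 4, 1, 9, 4] 3 distinct, len 5
[4, 4, 1, 9, 4, 4] 3 distinct, len 6
[4, 4, 1, 9, 4, 4, 9] 3 distinct, len 7
[4, 4, 1, 9, 4, 4, 9, 5] 4 distinct, len 8
[4, 4, 1, 9, 4, 4, 9, 5, 3] 5 distinct, len 9
[4, 4, 1, 9, 4, 4, 9, 5, 3, 9] 5 distinct, len 10
[9, 4, 4, 9, 5, 3, 9, 7] 5 distinct, len 8
Longest length with ≤5 distinct: 10.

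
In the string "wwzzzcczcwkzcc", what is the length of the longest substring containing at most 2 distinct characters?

7

[w] 1 distinct, len 1
[w, w] 1 distinct, len 2
[w, w, z] 2 distinct, len 3
[w, w, z, z] 2 distinct, len 4
[w, w, z, z, z] 2 distinct, len 5
[z, z, z, c] 2 distinct, len 4
[z, z, z, c, c] 2 distinct, len 5
[z, z, z, c, c, z] 2 distinct, len 6
[z, z, z, c, c, z, c] 2 distinct, len 7
[c, w] 2 distinct, len 2
[w, k] 2 distinct, len 2
[k, z] 2 distinct, len 2
[z, c] 2 distinct, len 2
[z, c, c] 2 distinct, len 3
Longest length with ≤2 distinct: 7.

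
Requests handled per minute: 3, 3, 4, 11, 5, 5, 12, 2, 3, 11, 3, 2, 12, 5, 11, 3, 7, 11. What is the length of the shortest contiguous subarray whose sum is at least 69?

11

add 3: running sum 3 < 69
add 3: running sum 6 < 69
add 4: running sum 10 < 69
add 11: running sum 21 < 69
add 5: running sum 26 < 69
add 5: running sum 31 < 69
add 12: running sum 43 < 69
add 2: running sum 45 < 69
add 3: running sum 48 < 69
add 11: running sum 59 < 69
add 3: running sum 62 < 69
add 2: running sum 64 < 69
end 12: [4, 11, 5, 5, 12, 2, 3, 11, 3, 2, 12] sum 70, len 11
end 13: [11, 5, 5, 12, 2, 3, 11, 3, 2, 12, 5] sum 71, len 11
end 14: [5, 5, 12, 2, 3, 11, 3, 2, 12, 5, 11] sum 71, len 11
end 15: [5, 12, 2, 3, 11, 3, 2, 12, 5, 11, 3] sum 69, len 11
end 16: [12, 2, 3, 11, 3, 2, 12, 5, 11, 3, 7] sum 71, len 11
end 17: [2, 3, 11, 3, 2, 12, 5, 11, 3, 7, 11] sum 70, len 11
Shortest qualifying length: 11.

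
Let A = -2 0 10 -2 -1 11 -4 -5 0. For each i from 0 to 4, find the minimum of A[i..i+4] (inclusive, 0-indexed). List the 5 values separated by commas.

[-2, 0, 10, -2, -1] → min -2
[0, 10, -2, -1, 11] → min -2
[10, -2, -1, 11, -4] → min -4
[-2, -1, 11, -4, -5] → min -5
[-1, 11, -4, -5, 0] → min -5

-2, -2, -4, -5, -5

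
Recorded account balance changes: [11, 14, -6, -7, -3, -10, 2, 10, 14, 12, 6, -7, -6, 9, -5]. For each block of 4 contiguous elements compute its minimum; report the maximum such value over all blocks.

6

11 14 -6 -7 → min -7
14 -6 -7 -3 → min -7
-6 -7 -3 -10 → min -10
-7 -3 -10 2 → min -10
-3 -10 2 10 → min -10
-10 2 10 14 → min -10
2 10 14 12 → min 2
10 14 12 6 → min 6
14 12 6 -7 → min -7
12 6 -7 -6 → min -7
6 -7 -6 9 → min -7
-7 -6 9 -5 → min -7
Maximum of these is 6.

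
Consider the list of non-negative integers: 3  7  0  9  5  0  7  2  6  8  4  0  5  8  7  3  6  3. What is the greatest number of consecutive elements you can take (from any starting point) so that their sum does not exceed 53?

add 3: [3] sum 3, len 1
add 7: [3, 7] sum 10, len 2
add 0: [3, 7, 0] sum 10, len 3
add 9: [3, 7, 0, 9] sum 19, len 4
add 5: [3, 7, 0, 9, 5] sum 24, len 5
add 0: [3, 7, 0, 9, 5, 0] sum 24, len 6
add 7: [3, 7, 0, 9, 5, 0, 7] sum 31, len 7
add 2: [3, 7, 0, 9, 5, 0, 7, 2] sum 33, len 8
add 6: [3, 7, 0, 9, 5, 0, 7, 2, 6] sum 39, len 9
add 8: [3, 7, 0, 9, 5, 0, 7, 2, 6, 8] sum 47, len 10
add 4: [3, 7, 0, 9, 5, 0, 7, 2, 6, 8, 4] sum 51, len 11
add 0: [3, 7, 0, 9, 5, 0, 7, 2, 6, 8, 4, 0] sum 51, len 12
add 5: [7, 0, 9, 5, 0, 7, 2, 6, 8, 4, 0, 5] sum 53, len 12
add 8: [5, 0, 7, 2, 6, 8, 4, 0, 5, 8] sum 45, len 10
add 7: [5, 0, 7, 2, 6, 8, 4, 0, 5, 8, 7] sum 52, len 11
add 3: [0, 7, 2, 6, 8, 4, 0, 5, 8, 7, 3] sum 50, len 11
add 6: [2, 6, 8, 4, 0, 5, 8, 7, 3, 6] sum 49, len 10
add 3: [2, 6, 8, 4, 0, 5, 8, 7, 3, 6, 3] sum 52, len 11
Longest length seen: 12.

12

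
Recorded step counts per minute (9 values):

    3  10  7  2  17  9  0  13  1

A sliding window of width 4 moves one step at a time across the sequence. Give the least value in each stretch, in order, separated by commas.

(3, 10, 7, 2) → min 2
(10, 7, 2, 17) → min 2
(7, 2, 17, 9) → min 2
(2, 17, 9, 0) → min 0
(17, 9, 0, 13) → min 0
(9, 0, 13, 1) → min 0

2, 2, 2, 0, 0, 0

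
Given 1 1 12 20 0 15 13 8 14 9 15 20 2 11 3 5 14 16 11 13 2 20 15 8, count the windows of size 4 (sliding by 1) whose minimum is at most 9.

20

[1, 1, 12, 20] → min 1  ≤ 9 ✓
[1, 12, 20, 0] → min 0  ≤ 9 ✓
[12, 20, 0, 15] → min 0  ≤ 9 ✓
[20, 0, 15, 13] → min 0  ≤ 9 ✓
[0, 15, 13, 8] → min 0  ≤ 9 ✓
[15, 13, 8, 14] → min 8  ≤ 9 ✓
[13, 8, 14, 9] → min 8  ≤ 9 ✓
[8, 14, 9, 15] → min 8  ≤ 9 ✓
[14, 9, 15, 20] → min 9  ≤ 9 ✓
[9, 15, 20, 2] → min 2  ≤ 9 ✓
[15, 20, 2, 11] → min 2  ≤ 9 ✓
[20, 2, 11, 3] → min 2  ≤ 9 ✓
[2, 11, 3, 5] → min 2  ≤ 9 ✓
[11, 3, 5, 14] → min 3  ≤ 9 ✓
[3, 5, 14, 16] → min 3  ≤ 9 ✓
[5, 14, 16, 11] → min 5  ≤ 9 ✓
[14, 16, 11, 13] → min 11
[16, 11, 13, 2] → min 2  ≤ 9 ✓
[11, 13, 2, 20] → min 2  ≤ 9 ✓
[13, 2, 20, 15] → min 2  ≤ 9 ✓
[2, 20, 15, 8] → min 2  ≤ 9 ✓
20 windows satisfy the condition.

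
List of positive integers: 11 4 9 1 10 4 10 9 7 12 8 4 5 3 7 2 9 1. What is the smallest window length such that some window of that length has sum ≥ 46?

5

Extend right; whenever the sum reaches 46, record the length and shrink from the left:
add 11: running sum 11 < 46
add 4: running sum 15 < 46
add 9: running sum 24 < 46
add 1: running sum 25 < 46
add 10: running sum 35 < 46
add 4: running sum 39 < 46
add 10: shortest ending here [11, 4, 9, 1, 10, 4, 10] sum 49, len 7
add 9: shortest ending here [4, 9, 1, 10, 4, 10, 9] sum 47, len 7
add 7: shortest ending here [9, 1, 10, 4, 10, 9, 7] sum 50, len 7
add 12: shortest ending here [10, 4, 10, 9, 7, 12] sum 52, len 6
add 8: shortest ending here [10, 9, 7, 12, 8] sum 46, len 5
add 4: shortest ending here [10, 9, 7, 12, 8, 4] sum 50, len 6
add 5: shortest ending here [10, 9, 7, 12, 8, 4, 5] sum 55, len 7
add 3: shortest ending here [9, 7, 12, 8, 4, 5, 3] sum 48, len 7
add 7: shortest ending here [7, 12, 8, 4, 5, 3, 7] sum 46, len 7
add 2: shortest ending here [7, 12, 8, 4, 5, 3, 7, 2] sum 48, len 8
add 9: shortest ending here [12, 8, 4, 5, 3, 7, 2, 9] sum 50, len 8
add 1: shortest ending here [12, 8, 4, 5, 3, 7, 2, 9, 1] sum 51, len 9
Shortest qualifying length: 5.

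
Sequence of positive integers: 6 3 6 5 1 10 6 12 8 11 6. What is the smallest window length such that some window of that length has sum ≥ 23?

Extend right; whenever the sum reaches 23, record the length and shrink from the left:
add 6: running sum 6 < 23
add 3: running sum 9 < 23
add 6: running sum 15 < 23
add 5: running sum 20 < 23
add 1: running sum 21 < 23
end 5: [3, 6, 5, 1, 10] sum 25, len 5
end 6: [6, 5, 1, 10, 6] sum 28, len 5
end 7: [10, 6, 12] sum 28, len 3
end 8: [6, 12, 8] sum 26, len 3
end 9: [12, 8, 11] sum 31, len 3
end 10: [8, 11, 6] sum 25, len 3
Shortest qualifying length: 3.

3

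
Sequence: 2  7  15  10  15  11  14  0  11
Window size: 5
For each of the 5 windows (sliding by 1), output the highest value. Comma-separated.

[2, 7, 15, 10, 15] → max 15
[7, 15, 10, 15, 11] → max 15
[15, 10, 15, 11, 14] → max 15
[10, 15, 11, 14, 0] → max 15
[15, 11, 14, 0, 11] → max 15

15, 15, 15, 15, 15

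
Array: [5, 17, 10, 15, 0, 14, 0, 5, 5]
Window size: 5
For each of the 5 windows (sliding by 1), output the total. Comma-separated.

47, 56, 39, 34, 24

5 17 10 15 0 → sum 47
17 10 15 0 14 → sum 56
10 15 0 14 0 → sum 39
15 0 14 0 5 → sum 34
0 14 0 5 5 → sum 24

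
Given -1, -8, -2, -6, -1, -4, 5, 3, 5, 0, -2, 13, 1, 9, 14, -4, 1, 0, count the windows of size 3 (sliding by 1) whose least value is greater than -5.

(-1, -8, -2) → min -8
(-8, -2, -6) → min -8
(-2, -6, -1) → min -6
(-6, -1, -4) → min -6
(-1, -4, 5) → min -4  > -5 ✓
(-4, 5, 3) → min -4  > -5 ✓
(5, 3, 5) → min 3  > -5 ✓
(3, 5, 0) → min 0  > -5 ✓
(5, 0, -2) → min -2  > -5 ✓
(0, -2, 13) → min -2  > -5 ✓
(-2, 13, 1) → min -2  > -5 ✓
(13, 1, 9) → min 1  > -5 ✓
(1, 9, 14) → min 1  > -5 ✓
(9, 14, -4) → min -4  > -5 ✓
(14, -4, 1) → min -4  > -5 ✓
(-4, 1, 0) → min -4  > -5 ✓
12 windows satisfy the condition.

12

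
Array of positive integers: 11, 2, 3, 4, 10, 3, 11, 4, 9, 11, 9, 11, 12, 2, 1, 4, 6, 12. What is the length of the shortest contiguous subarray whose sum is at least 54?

6

Extend right; whenever the sum reaches 54, record the length and shrink from the left:
add 11: running sum 11 < 54
add 2: running sum 13 < 54
add 3: running sum 16 < 54
add 4: running sum 20 < 54
add 10: running sum 30 < 54
add 3: running sum 33 < 54
add 11: running sum 44 < 54
add 4: running sum 48 < 54
end 8: [11, 2, 3, 4, 10, 3, 11, 4, 9] sum 57, len 9
end 9: [3, 4, 10, 3, 11, 4, 9, 11] sum 55, len 8
end 10: [10, 3, 11, 4, 9, 11, 9] sum 57, len 7
end 11: [11, 4, 9, 11, 9, 11] sum 55, len 6
end 12: [4, 9, 11, 9, 11, 12] sum 56, len 6
end 13: [9, 11, 9, 11, 12, 2] sum 54, len 6
end 14: [9, 11, 9, 11, 12, 2, 1] sum 55, len 7
end 15: [9, 11, 9, 11, 12, 2, 1, 4] sum 59, len 8
end 16: [11, 9, 11, 12, 2, 1, 4, 6] sum 56, len 8
end 17: [9, 11, 12, 2, 1, 4, 6, 12] sum 57, len 8
Shortest qualifying length: 6.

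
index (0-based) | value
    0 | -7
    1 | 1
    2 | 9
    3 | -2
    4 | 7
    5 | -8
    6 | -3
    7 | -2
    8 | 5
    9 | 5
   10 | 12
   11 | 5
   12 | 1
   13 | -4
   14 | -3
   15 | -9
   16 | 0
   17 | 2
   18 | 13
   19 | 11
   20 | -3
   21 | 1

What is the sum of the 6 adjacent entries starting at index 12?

-13

Elements at indices 12..17: 1, -4, -3, -9, 0, 2
sum(1, -4, -3, -9, 0, 2) = -13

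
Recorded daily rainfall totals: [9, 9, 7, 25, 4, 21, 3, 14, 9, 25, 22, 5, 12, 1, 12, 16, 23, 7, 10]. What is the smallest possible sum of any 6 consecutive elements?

Window sums for each of the 14 positions:
9 9 7 25 4 21 → sum 75
9 7 25 4 21 3 → sum 69
7 25 4 21 3 14 → sum 74
25 4 21 3 14 9 → sum 76
4 21 3 14 9 25 → sum 76
21 3 14 9 25 22 → sum 94
3 14 9 25 22 5 → sum 78
14 9 25 22 5 12 → sum 87
9 25 22 5 12 1 → sum 74
25 22 5 12 1 12 → sum 77
22 5 12 1 12 16 → sum 68
5 12 1 12 16 23 → sum 69
12 1 12 16 23 7 → sum 71
1 12 16 23 7 10 → sum 69
Smallest of these is 68.

68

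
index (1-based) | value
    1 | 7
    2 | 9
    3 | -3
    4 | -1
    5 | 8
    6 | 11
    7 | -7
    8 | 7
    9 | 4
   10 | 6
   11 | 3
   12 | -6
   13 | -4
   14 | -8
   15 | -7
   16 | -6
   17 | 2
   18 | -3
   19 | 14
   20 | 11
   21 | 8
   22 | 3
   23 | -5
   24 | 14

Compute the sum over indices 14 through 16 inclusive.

Elements at indices 14..16: -8, -7, -6
sum(-8, -7, -6) = -21

-21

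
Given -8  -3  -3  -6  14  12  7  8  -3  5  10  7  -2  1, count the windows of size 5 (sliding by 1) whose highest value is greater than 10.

6

[-8, -3, -3, -6, 14] → max 14  > 10 ✓
[-3, -3, -6, 14, 12] → max 14  > 10 ✓
[-3, -6, 14, 12, 7] → max 14  > 10 ✓
[-6, 14, 12, 7, 8] → max 14  > 10 ✓
[14, 12, 7, 8, -3] → max 14  > 10 ✓
[12, 7, 8, -3, 5] → max 12  > 10 ✓
[7, 8, -3, 5, 10] → max 10
[8, -3, 5, 10, 7] → max 10
[-3, 5, 10, 7, -2] → max 10
[5, 10, 7, -2, 1] → max 10
6 windows satisfy the condition.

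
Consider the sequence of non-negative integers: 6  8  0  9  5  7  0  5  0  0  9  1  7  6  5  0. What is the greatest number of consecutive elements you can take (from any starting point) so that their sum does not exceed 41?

→ 6: sum 6, len 1
→ 8: sum 14, len 2
→ 0: sum 14, len 3
→ 9: sum 23, len 4
→ 5: sum 28, len 5
→ 7: sum 35, len 6
→ 0: sum 35, len 7
→ 5: sum 40, len 8
→ 0: sum 40, len 9
→ 0: sum 40, len 10
→ 9 (dropped 6, 8): sum 35, len 9
→ 1: sum 36, len 10
→ 7 (dropped 0, 9): sum 34, len 9
→ 6: sum 40, len 10
→ 5 (dropped 5): sum 40, len 10
→ 0: sum 40, len 11
Longest length seen: 11.

11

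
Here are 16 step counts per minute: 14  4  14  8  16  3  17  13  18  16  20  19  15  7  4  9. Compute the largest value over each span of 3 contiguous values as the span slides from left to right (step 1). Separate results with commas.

14 4 14 → max 14
4 14 8 → max 14
14 8 16 → max 16
8 16 3 → max 16
16 3 17 → max 17
3 17 13 → max 17
17 13 18 → max 18
13 18 16 → max 18
18 16 20 → max 20
16 20 19 → max 20
20 19 15 → max 20
19 15 7 → max 19
15 7 4 → max 15
7 4 9 → max 9

14, 14, 16, 16, 17, 17, 18, 18, 20, 20, 20, 19, 15, 9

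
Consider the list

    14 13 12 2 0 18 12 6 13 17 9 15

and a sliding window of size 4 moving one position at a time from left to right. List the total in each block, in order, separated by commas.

41, 27, 32, 32, 36, 49, 48, 45, 54

[14, 13, 12, 2] → sum 41
[13, 12, 2, 0] → sum 27
[12, 2, 0, 18] → sum 32
[2, 0, 18, 12] → sum 32
[0, 18, 12, 6] → sum 36
[18, 12, 6, 13] → sum 49
[12, 6, 13, 17] → sum 48
[6, 13, 17, 9] → sum 45
[13, 17, 9, 15] → sum 54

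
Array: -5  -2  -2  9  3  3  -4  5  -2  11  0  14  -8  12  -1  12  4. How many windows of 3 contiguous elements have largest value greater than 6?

11

(-5, -2, -2) → max -2
(-2, -2, 9) → max 9  > 6 ✓
(-2, 9, 3) → max 9  > 6 ✓
(9, 3, 3) → max 9  > 6 ✓
(3, 3, -4) → max 3
(3, -4, 5) → max 5
(-4, 5, -2) → max 5
(5, -2, 11) → max 11  > 6 ✓
(-2, 11, 0) → max 11  > 6 ✓
(11, 0, 14) → max 14  > 6 ✓
(0, 14, -8) → max 14  > 6 ✓
(14, -8, 12) → max 14  > 6 ✓
(-8, 12, -1) → max 12  > 6 ✓
(12, -1, 12) → max 12  > 6 ✓
(-1, 12, 4) → max 12  > 6 ✓
11 windows satisfy the condition.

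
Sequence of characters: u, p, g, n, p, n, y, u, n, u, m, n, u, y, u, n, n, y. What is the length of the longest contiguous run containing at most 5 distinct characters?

add u: window [u] (1 distinct), len 1
add p: window [u, p] (2 distinct), len 2
add g: window [u, p, g] (3 distinct), len 3
add n: window [u, p, g, n] (4 distinct), len 4
add p: window [u, p, g, n, p] (4 distinct), len 5
add n: window [u, p, g, n, p, n] (4 distinct), len 6
add y: window [u, p, g, n, p, n, y] (5 distinct), len 7
add u: window [u, p, g, n, p, n, y, u] (5 distinct), len 8
add n: window [u, p, g, n, p, n, y, u, n] (5 distinct), len 9
add u: window [u, p, g, n, p, n, y, u, n, u] (5 distinct), len 10
add m: window [n, p, n, y, u, n, u, m] (5 distinct), len 8
add n: window [n, p, n, y, u, n, u, m, n] (5 distinct), len 9
add u: window [n, p, n, y, u, n, u, m, n, u] (5 distinct), len 10
add y: window [n, p, n, y, u, n, u, m, n, u, y] (5 distinct), len 11
add u: window [n, p, n, y, u, n, u, m, n, u, y, u] (5 distinct), len 12
add n: window [n, p, n, y, u, n, u, m, n, u, y, u, n] (5 distinct), len 13
add n: window [n, p, n, y, u, n, u, m, n, u, y, u, n, n] (5 distinct), len 14
add y: window [n, p, n, y, u, n, u, m, n, u, y, u, n, n, y] (5 distinct), len 15
Longest length with ≤5 distinct: 15.

15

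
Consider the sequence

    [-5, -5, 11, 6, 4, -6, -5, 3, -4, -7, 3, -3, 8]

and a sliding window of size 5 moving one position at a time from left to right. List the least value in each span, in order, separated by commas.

-5, -6, -6, -6, -6, -7, -7, -7, -7

Sliding a size-5 window across the 13 values:
-5 -5 11 6 4 → min -5
-5 11 6 4 -6 → min -6
11 6 4 -6 -5 → min -6
6 4 -6 -5 3 → min -6
4 -6 -5 3 -4 → min -6
-6 -5 3 -4 -7 → min -7
-5 3 -4 -7 3 → min -7
3 -4 -7 3 -3 → min -7
-4 -7 3 -3 8 → min -7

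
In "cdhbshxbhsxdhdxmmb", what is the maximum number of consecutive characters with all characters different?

add c: [c] len 1
add d: [c, d] len 2
add h: [c, d, h] len 3
add b: [c, d, h, b] len 4
add s: [c, d, h, b, s] len 5
add h (repeat h, move left end past it): [b, s, h] len 3
add x: [b, s, h, x] len 4
add b (repeat b, move left end past it): [s, h, x, b] len 4
add h (repeat h, move left end past it): [x, b, h] len 3
add s: [x, b, h, s] len 4
add x (repeat x, move left end past it): [b, h, s, x] len 4
add d: [b, h, s, x, d] len 5
add h (repeat h, move left end past it): [s, x, d, h] len 4
add d (repeat d, move left end past it): [h, d] len 2
add x: [h, d, x] len 3
add m: [h, d, x, m] len 4
add m (repeat m, move left end past it): [m] len 1
add b: [m, b] len 2
Longest all-distinct length: 5.

5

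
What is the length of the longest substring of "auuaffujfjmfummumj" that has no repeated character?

add a: [a] len 1
add u: [a, u] len 2
add u (repeat u, move left end past it): [u] len 1
add a: [u, a] len 2
add f: [u, a, f] len 3
add f (repeat f, move left end past it): [f] len 1
add u: [f, u] len 2
add j: [f, u, j] len 3
add f (repeat f, move left end past it): [u, j, f] len 3
add j (repeat j, move left end past it): [f, j] len 2
add m: [f, j, m] len 3
add f (repeat f, move left end past it): [j, m, f] len 3
add u: [j, m, f, u] len 4
add m (repeat m, move left end past it): [f, u, m] len 3
add m (repeat m, move left end past it): [m] len 1
add u: [m, u] len 2
add m (repeat m, move left end past it): [u, m] len 2
add j: [u, m, j] len 3
Longest all-distinct length: 4.

4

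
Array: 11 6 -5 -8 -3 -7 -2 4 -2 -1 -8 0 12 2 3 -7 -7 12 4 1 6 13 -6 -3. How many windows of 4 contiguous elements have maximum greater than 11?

[11, 6, -5, -8] → max 11
[6, -5, -8, -3] → max 6
[-5, -8, -3, -7] → max -3
[-8, -3, -7, -2] → max -2
[-3, -7, -2, 4] → max 4
[-7, -2, 4, -2] → max 4
[-2, 4, -2, -1] → max 4
[4, -2, -1, -8] → max 4
[-2, -1, -8, 0] → max 0
[-1, -8, 0, 12] → max 12  > 11 ✓
[-8, 0, 12, 2] → max 12  > 11 ✓
[0, 12, 2, 3] → max 12  > 11 ✓
[12, 2, 3, -7] → max 12  > 11 ✓
[2, 3, -7, -7] → max 3
[3, -7, -7, 12] → max 12  > 11 ✓
[-7, -7, 12, 4] → max 12  > 11 ✓
[-7, 12, 4, 1] → max 12  > 11 ✓
[12, 4, 1, 6] → max 12  > 11 ✓
[4, 1, 6, 13] → max 13  > 11 ✓
[1, 6, 13, -6] → max 13  > 11 ✓
[6, 13, -6, -3] → max 13  > 11 ✓
11 windows satisfy the condition.

11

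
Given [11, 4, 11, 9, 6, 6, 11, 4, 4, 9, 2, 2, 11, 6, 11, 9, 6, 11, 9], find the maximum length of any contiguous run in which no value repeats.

4

[11] len 1
[11, 4] len 2
[4, 11] len 2
[4, 11, 9] len 3
[4, 11, 9, 6] len 4
[6] len 1
[6, 11] len 2
[6, 11, 4] len 3
[4] len 1
[4, 9] len 2
[4, 9, 2] len 3
[2] len 1
[2, 11] len 2
[2, 11, 6] len 3
[6, 11] len 2
[6, 11, 9] len 3
[11, 9, 6] len 3
[9, 6, 11] len 3
[6, 11, 9] len 3
Longest all-distinct length: 4.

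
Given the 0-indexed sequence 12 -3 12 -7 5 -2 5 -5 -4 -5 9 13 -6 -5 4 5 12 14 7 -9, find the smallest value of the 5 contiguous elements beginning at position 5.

-5

Elements at indices 5..9: -2, 5, -5, -4, -5
min(-2, 5, -5, -4, -5) = -5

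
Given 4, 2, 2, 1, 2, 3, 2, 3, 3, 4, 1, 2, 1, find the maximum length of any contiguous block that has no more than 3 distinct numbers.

8

Extend right; when distinct count exceeds 3, shrink from the left:
[4] 1 distinct, len 1
[4, 2] 2 distinct, len 2
[4, 2, 2] 2 distinct, len 3
[4, 2, 2, 1] 3 distinct, len 4
[4, 2, 2, 1, 2] 3 distinct, len 5
[2, 2, 1, 2, 3] 3 distinct, len 5
[2, 2, 1, 2, 3, 2] 3 distinct, len 6
[2, 2, 1, 2, 3, 2, 3] 3 distinct, len 7
[2, 2, 1, 2, 3, 2, 3, 3] 3 distinct, len 8
[2, 3, 2, 3, 3, 4] 3 distinct, len 6
[3, 3, 4, 1] 3 distinct, len 4
[4, 1, 2] 3 distinct, len 3
[4, 1, 2, 1] 3 distinct, len 4
Longest length with ≤3 distinct: 8.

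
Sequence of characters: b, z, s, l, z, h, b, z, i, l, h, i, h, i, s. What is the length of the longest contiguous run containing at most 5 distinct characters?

11

Extend right; when distinct count exceeds 5, shrink from the left:
add b: window [b] (1 distinct), len 1
add z: window [b, z] (2 distinct), len 2
add s: window [b, z, s] (3 distinct), len 3
add l: window [b, z, s, l] (4 distinct), len 4
add z: window [b, z, s, l, z] (4 distinct), len 5
add h: window [b, z, s, l, z, h] (5 distinct), len 6
add b: window [b, z, s, l, z, h, b] (5 distinct), len 7
add z: window [b, z, s, l, z, h, b, z] (5 distinct), len 8
add i: window [l, z, h, b, z, i] (5 distinct), len 6
add l: window [l, z, h, b, z, i, l] (5 distinct), len 7
add h: window [l, z, h, b, z, i, l, h] (5 distinct), len 8
add i: window [l, z, h, b, z, i, l, h, i] (5 distinct), len 9
add h: window [l, z, h, b, z, i, l, h, i, h] (5 distinct), len 10
add i: window [l, z, h, b, z, i, l, h, i, h, i] (5 distinct), len 11
add s: window [z, i, l, h, i, h, i, s] (5 distinct), len 8
Longest length with ≤5 distinct: 11.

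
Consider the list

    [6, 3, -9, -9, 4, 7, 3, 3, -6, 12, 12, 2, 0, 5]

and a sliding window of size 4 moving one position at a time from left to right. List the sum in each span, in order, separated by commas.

[6, 3, -9, -9] → sum -9
[3, -9, -9, 4] → sum -11
[-9, -9, 4, 7] → sum -7
[-9, 4, 7, 3] → sum 5
[4, 7, 3, 3] → sum 17
[7, 3, 3, -6] → sum 7
[3, 3, -6, 12] → sum 12
[3, -6, 12, 12] → sum 21
[-6, 12, 12, 2] → sum 20
[12, 12, 2, 0] → sum 26
[12, 2, 0, 5] → sum 19

-9, -11, -7, 5, 17, 7, 12, 21, 20, 26, 19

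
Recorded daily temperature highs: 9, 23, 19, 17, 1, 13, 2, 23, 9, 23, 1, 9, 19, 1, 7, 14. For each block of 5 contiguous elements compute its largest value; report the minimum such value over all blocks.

19

Each size-5 window and its max:
(9, 23, 19, 17, 1) → max 23
(23, 19, 17, 1, 13) → max 23
(19, 17, 1, 13, 2) → max 19
(17, 1, 13, 2, 23) → max 23
(1, 13, 2, 23, 9) → max 23
(13, 2, 23, 9, 23) → max 23
(2, 23, 9, 23, 1) → max 23
(23, 9, 23, 1, 9) → max 23
(9, 23, 1, 9, 19) → max 23
(23, 1, 9, 19, 1) → max 23
(1, 9, 19, 1, 7) → max 19
(9, 19, 1, 7, 14) → max 19
Minimum of these is 19.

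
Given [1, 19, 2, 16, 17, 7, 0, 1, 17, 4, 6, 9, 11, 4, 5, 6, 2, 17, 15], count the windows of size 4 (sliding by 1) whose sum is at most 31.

10

[1, 19, 2, 16] → sum 38
[19, 2, 16, 17] → sum 54
[2, 16, 17, 7] → sum 42
[16, 17, 7, 0] → sum 40
[17, 7, 0, 1] → sum 25  ≤ 31 ✓
[7, 0, 1, 17] → sum 25  ≤ 31 ✓
[0, 1, 17, 4] → sum 22  ≤ 31 ✓
[1, 17, 4, 6] → sum 28  ≤ 31 ✓
[17, 4, 6, 9] → sum 36
[4, 6, 9, 11] → sum 30  ≤ 31 ✓
[6, 9, 11, 4] → sum 30  ≤ 31 ✓
[9, 11, 4, 5] → sum 29  ≤ 31 ✓
[11, 4, 5, 6] → sum 26  ≤ 31 ✓
[4, 5, 6, 2] → sum 17  ≤ 31 ✓
[5, 6, 2, 17] → sum 30  ≤ 31 ✓
[6, 2, 17, 15] → sum 40
10 windows satisfy the condition.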